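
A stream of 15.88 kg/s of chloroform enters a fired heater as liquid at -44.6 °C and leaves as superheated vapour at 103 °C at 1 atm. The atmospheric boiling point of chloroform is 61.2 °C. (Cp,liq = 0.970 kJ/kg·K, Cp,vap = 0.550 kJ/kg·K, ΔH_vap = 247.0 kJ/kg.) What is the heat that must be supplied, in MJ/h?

Q = 21300 MJ/h

liquid -44.6→61.2 °C: 102.63 kJ/kg
vaporisation at 61.2 °C: 247 kJ/kg
vapour 61.2→103 °C: 22.99 kJ/kg
Δh = 102.63 + 247 + 22.99 = 372.62 kJ/kg
Q = ṁ·Δh = 15.88 kg/s × 372.62 kJ/kg = 5917.1 kJ/s
|Q| = 5917.1 kW = 21302 MJ/h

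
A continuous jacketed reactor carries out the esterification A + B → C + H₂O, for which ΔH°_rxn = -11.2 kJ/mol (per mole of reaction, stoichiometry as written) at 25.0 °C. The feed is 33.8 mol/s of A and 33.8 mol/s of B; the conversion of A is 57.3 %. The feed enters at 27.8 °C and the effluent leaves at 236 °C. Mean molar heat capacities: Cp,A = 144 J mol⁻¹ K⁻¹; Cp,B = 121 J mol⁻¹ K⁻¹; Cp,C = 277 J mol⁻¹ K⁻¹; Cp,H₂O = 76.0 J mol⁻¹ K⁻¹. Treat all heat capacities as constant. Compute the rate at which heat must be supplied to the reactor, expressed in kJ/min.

Q_in = 120000 kJ/min

Extent of reaction ξ = 0.573 × 33.8 = 19.367 mol/s
Reaction term: ξ·ΔH°_rxn = 19.367 × -11.2 = -216.91 kJ/s
Sensible, feed 27.8→25 °C: -25.08 kJ/s
Outlet flows (mol/s): A 14.433, B 14.433, C 19.367, H₂O 19.367
Sensible, products 25→236 °C: 2249.5 kJ/s
Q = ΔH = 2007.5 kJ/s = 2007.5 kW
Heat supplied = 120450 kJ/min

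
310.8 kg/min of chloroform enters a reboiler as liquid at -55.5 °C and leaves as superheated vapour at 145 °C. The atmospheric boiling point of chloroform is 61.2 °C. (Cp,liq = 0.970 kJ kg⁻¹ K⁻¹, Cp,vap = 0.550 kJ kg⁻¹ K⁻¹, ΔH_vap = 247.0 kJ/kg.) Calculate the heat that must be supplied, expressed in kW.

liquid -55.5→61.2 °C: 113.2 kJ/kg
vaporisation at 61.2 °C: 247 kJ/kg
vapour 61.2→145 °C: 46.09 kJ/kg
Δh = 113.2 + 247 + 46.09 = 406.29 kJ/kg
Q = ṁ·Δh = 310.8 kg/min × 406.29 kJ/kg = 126270 kJ/min
|Q| = 2104.6 kW

Q = 2100 kW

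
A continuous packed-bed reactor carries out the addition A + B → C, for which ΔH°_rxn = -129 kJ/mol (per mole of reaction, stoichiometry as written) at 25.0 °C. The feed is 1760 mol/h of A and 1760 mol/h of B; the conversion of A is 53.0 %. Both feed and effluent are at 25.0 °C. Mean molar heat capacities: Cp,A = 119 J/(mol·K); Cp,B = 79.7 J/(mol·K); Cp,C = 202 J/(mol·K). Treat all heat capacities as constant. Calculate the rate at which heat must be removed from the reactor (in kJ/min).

Q_out = 2010 kJ/min

Extent of reaction ξ = 0.530 × 1760 = 932.8 mol/h
Reaction term: ξ·ΔH°_rxn = 932.8 × -129 = -120330 kJ/h
Q = ΔH = -120330 kJ/h = -33.425 kW
Heat removed = 2005.5 kJ/min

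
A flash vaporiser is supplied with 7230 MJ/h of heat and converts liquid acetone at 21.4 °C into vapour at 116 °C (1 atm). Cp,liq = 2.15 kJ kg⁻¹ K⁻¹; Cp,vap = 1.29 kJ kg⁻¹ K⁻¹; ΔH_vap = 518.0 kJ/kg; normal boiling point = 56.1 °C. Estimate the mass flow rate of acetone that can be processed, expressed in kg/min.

ṁ = 180 kg/min

Δh = 2.15×(56.1−21.4) + 518.0 + 1.29×(116−56.1) = 669.88 kJ/kg
Q = 7230 MJ/h = 2008.3 kJ/s = 120500 kJ/min
ṁ = Q/Δh = 120500 / 669.88 = 179.88 kg/min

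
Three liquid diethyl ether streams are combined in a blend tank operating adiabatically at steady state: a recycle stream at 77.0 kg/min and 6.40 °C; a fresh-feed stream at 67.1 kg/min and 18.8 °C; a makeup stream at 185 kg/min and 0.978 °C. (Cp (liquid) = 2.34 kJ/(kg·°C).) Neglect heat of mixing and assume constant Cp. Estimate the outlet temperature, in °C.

Energy balance with Q = 0: Σ ṁᵢCp,ᵢ(T_out − Tᵢ) = 0
Σ ṁᵢCp,ᵢTᵢ = 77.0×2.34×6.40 + 67.1×2.34×18.8 + 185×2.34×0.978 = 4528.4
Σ ṁᵢCp,ᵢ = 77.0×2.34 + 67.1×2.34 + 185×2.34 = 770.09
T_out = 4528.4 / 770.09 = 5.8803 °C

T_out = 5.88 °C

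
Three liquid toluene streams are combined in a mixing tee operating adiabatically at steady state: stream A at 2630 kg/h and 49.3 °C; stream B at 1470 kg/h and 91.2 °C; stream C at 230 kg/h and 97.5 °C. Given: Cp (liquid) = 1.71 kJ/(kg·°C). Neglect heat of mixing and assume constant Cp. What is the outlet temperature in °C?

Adiabatic, steady state ⇒ Σ ṁᵢCp,ᵢ(T_out − Tᵢ) = 0
T_out = Σ ṁᵢCp,ᵢTᵢ / Σ ṁᵢCp,ᵢ
      = 489310 / 7404.3 = 66.085 °C

T_out = 66.1 °C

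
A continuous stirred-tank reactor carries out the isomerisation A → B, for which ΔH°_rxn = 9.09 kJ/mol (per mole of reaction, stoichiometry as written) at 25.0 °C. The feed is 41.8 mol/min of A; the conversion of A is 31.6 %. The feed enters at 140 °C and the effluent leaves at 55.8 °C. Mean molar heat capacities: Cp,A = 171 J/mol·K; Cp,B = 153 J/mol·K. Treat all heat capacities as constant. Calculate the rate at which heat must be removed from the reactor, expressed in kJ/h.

Q_out = 29300 kJ/h

Extent of reaction ξ = 0.316 × 41.8 = 13.209 mol/min
Reaction term: ξ·ΔH°_rxn = 13.209 × 9.09 = 120.07 kJ/min
Sensible, feed 140→25 °C: -822 kJ/min
Outlet flows (mol/min): A 28.591, B 13.209
Sensible, products 25→55.8 °C: 212.83 kJ/min
Q = ΔH = -489.1 kJ/min = -8.1517 kW
Heat removed = 29346 kJ/h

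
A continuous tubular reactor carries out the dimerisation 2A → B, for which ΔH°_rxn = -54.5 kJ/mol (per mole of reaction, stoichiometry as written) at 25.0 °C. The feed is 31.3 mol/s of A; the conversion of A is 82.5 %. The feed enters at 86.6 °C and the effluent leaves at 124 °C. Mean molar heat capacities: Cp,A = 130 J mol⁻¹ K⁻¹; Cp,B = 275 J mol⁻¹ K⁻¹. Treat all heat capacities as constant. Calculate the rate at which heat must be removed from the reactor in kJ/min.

Extent of reaction ξ = 0.825 × 31.3 / 2 = 12.911 mol/s
Reaction term: ξ·ΔH°_rxn = 12.911 × -54.5 = -703.66 kJ/s
Sensible, feed 86.6→25 °C: -250.65 kJ/s
Outlet flows (mol/s): A 5.4775, B 12.911
Sensible, products 25→124 °C: 422 kJ/s
Q = ΔH = -532.31 kJ/s = -532.31 kW
Heat removed = 31939 kJ/min

Q_out = 31900 kJ/min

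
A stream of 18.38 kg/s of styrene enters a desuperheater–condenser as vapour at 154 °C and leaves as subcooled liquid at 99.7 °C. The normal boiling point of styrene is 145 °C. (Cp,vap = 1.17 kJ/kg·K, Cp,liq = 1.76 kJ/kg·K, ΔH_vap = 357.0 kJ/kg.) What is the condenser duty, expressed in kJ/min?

vapour 154→145 °C: -10.53 kJ/kg
condensation at 145 °C: -357 kJ/kg
liquid 145→99.7 °C: -79.728 kJ/kg
Δh = -10.53 + -357 + -79.728 = -447.26 kJ/kg
Q = ṁ·Δh = 18.38 kg/s × -447.26 kJ/kg = -8220.6 kJ/s
|Q| = 8220.6 kW = 493240 kJ/min

Q_c = 493000 kJ/min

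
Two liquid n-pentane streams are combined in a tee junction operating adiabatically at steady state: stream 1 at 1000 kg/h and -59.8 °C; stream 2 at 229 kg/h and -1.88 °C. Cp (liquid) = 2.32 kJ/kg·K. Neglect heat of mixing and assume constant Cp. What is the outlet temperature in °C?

T_out = -49.0 °C

Adiabatic, steady state ⇒ Σ ṁᵢCp,ᵢ(T_out − Tᵢ) = 0
T_out = Σ ṁᵢCp,ᵢTᵢ / Σ ṁᵢCp,ᵢ
      = -139730 / 2851.3 = -49.008 °C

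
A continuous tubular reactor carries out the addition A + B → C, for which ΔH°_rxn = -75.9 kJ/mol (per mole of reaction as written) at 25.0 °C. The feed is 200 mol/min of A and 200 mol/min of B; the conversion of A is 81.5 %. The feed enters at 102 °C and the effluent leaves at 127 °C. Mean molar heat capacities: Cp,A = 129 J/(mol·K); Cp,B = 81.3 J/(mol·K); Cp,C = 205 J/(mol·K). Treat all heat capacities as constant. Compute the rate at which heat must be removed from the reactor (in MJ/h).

Q_out = 684 MJ/h

Extent of reaction ξ = 0.815 × 200 = 163 mol/min
Reaction term: ξ·ΔH°_rxn = 163 × -75.9 = -12372 kJ/min
Sensible, feed 102→25 °C: -3238.6 kJ/min
Outlet flows (mol/min): A 37, B 37, C 163
Sensible, products 25→127 °C: 4202 kJ/min
Q = ΔH = -11408 kJ/min = -190.14 kW
Heat removed = 684.5 MJ/h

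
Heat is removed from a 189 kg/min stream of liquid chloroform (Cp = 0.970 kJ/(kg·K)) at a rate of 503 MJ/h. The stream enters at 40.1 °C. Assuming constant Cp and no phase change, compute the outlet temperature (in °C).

T_out = -5.63 °C

Q = 503 MJ/h = 8383.3 kJ/min
ΔT = Q/(ṁ·Cp) = 8383.3/(189×0.970) = 45.728 K
T_out = 40.1 − 45.728 = -5.6281 °C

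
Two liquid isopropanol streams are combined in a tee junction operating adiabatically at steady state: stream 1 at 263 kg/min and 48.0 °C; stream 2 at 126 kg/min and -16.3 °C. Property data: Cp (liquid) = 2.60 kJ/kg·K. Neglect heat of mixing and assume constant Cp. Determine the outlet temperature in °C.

No heat crosses the boundary, so H_out = H_in.
Σ ṁᵢCp,ᵢTᵢ = 263×2.60×48.0 + 126×2.60×-16.3 = 27483
Σ ṁᵢCp,ᵢ = 263×2.60 + 126×2.60 = 1011.4
T_out = 27483 / 1011.4 = 27.173 °C

T_out = 27.2 °C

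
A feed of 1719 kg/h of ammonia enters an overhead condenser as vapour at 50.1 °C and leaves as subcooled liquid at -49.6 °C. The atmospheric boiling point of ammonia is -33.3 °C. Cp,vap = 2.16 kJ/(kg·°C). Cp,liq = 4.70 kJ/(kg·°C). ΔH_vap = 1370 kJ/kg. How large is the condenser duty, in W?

Q_c = 777000 W

vapour 50.1→-33.3 °C: -180.14 kJ/kg
condensation at -33.3 °C: -1370 kJ/kg
liquid -33.3→-49.6 °C: -76.61 kJ/kg
Δh = -180.14 + -1370 + -76.61 = -1626.8 kJ/kg
Q = ṁ·Δh = 1719 kg/h × -1626.8 kJ/kg = -2.7964e+06 kJ/h
|Q| = 776.78 kW = 776780 W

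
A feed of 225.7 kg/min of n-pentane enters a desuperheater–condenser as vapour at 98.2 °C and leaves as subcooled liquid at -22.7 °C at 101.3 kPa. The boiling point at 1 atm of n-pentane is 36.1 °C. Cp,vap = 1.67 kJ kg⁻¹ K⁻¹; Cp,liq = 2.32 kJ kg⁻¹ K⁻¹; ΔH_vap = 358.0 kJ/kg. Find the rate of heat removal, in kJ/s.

vapour 98.2→36.1 °C: -103.71 kJ/kg
condensation at 36.1 °C: -358 kJ/kg
liquid 36.1→-22.7 °C: -136.42 kJ/kg
Δh = -103.71 + -358 + -136.42 = -598.12 kJ/kg
Q = ṁ·Δh = 225.7 kg/min × -598.12 kJ/kg = -135000 kJ/min
|Q| = 2249.9 kW

Q_c = 2250 kJ/s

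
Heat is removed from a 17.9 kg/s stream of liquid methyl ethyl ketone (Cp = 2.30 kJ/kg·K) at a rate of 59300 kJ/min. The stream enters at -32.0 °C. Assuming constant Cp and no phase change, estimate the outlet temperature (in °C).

T_out = -56.0 °C

Q = 59300 kJ/min = 988.33 kJ/s
ΔT = Q/(ṁ·Cp) = 988.33/(17.9×2.30) = 24.006 K
T_out = -32.0 − 24.006 = -56.006 °C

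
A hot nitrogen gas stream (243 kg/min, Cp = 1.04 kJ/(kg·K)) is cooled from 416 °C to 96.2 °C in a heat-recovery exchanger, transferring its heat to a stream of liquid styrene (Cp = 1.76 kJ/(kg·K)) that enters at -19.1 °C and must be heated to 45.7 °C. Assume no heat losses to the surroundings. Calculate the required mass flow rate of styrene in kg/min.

ṁ_c = 709 kg/min

Heat released by hot stream: Q = 243 × 1.04 × (416 − 96.2) = 80820 kJ/min
Energy balance on cold side (adiabatic exchanger): Q = ṁ_c·Cp_c·(T_c,out − T_c,in)
ṁ_c = 80820 / [1.76 × (45.7 − -19.1)] = 708.65 kg/min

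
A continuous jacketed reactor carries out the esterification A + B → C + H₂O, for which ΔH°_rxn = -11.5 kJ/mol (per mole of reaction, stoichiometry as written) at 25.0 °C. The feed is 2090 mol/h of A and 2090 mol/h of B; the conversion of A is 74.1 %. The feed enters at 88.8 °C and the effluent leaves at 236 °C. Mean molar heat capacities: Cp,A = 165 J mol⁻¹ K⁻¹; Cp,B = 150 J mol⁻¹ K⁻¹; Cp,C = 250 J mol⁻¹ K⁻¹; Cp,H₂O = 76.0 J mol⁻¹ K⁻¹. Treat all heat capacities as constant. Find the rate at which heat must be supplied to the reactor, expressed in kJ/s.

Extent of reaction ξ = 0.741 × 2090 = 1548.7 mol/h
Reaction term: ξ·ΔH°_rxn = 1548.7 × -11.5 = -17810 kJ/h
Sensible, feed 88.8→25 °C: -42003 kJ/h
Outlet flows (mol/h): A 541.31, B 541.31, C 1548.7, H₂O 1548.7
Sensible, products 25→236 °C: 142510 kJ/h
Q = ΔH = 82694 kJ/h = 22.97 kW
Heat supplied = 22.97 kJ/s

Q_in = 23.0 kJ/s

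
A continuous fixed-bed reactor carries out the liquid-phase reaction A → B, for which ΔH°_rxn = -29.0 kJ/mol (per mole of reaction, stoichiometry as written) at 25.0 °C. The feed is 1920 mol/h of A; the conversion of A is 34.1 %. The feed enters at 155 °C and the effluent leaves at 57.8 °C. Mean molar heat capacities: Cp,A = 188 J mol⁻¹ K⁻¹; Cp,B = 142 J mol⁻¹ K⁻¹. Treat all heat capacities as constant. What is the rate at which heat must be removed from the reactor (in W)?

Q_out = 15300 W

Extent of reaction ξ = 0.341 × 1920 = 654.72 mol/h
Reaction term: ξ·ΔH°_rxn = 654.72 × -29.0 = -18987 kJ/h
Sensible, feed 155→25 °C: -46925 kJ/h
Outlet flows (mol/h): A 1265.3, B 654.72
Sensible, products 25→57.8 °C: 10852 kJ/h
Q = ΔH = -55060 kJ/h = -15.294 kW
Heat removed = 15294 W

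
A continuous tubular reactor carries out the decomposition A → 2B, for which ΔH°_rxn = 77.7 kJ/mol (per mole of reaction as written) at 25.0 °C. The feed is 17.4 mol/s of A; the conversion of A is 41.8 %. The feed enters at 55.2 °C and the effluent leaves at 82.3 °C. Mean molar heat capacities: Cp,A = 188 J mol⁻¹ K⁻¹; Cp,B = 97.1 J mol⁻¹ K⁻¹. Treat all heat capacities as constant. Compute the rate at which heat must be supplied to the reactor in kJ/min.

Q_in = 39400 kJ/min

Extent of reaction ξ = 0.418 × 17.4 = 7.2732 mol/s
Reaction term: ξ·ΔH°_rxn = 7.2732 × 77.7 = 565.13 kJ/s
Sensible, feed 55.2→25 °C: -98.79 kJ/s
Outlet flows (mol/s): A 10.127, B 14.546
Sensible, products 25→82.3 °C: 190.02 kJ/s
Q = ΔH = 656.36 kJ/s = 656.36 kW
Heat supplied = 39382 kJ/min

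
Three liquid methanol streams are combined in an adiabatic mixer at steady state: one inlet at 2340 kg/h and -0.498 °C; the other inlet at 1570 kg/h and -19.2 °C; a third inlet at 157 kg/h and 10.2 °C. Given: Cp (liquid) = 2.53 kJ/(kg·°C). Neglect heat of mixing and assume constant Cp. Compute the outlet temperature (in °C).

Adiabatic, steady state ⇒ Σ ṁᵢCp,ᵢ(T_out − Tᵢ) = 0
Σ ṁᵢCp,ᵢTᵢ = 2340×2.53×-0.498 + 1570×2.53×-19.2 + 157×2.53×10.2 = -75161
Σ ṁᵢCp,ᵢ = 2340×2.53 + 1570×2.53 + 157×2.53 = 10290
T_out = -75161 / 10290 = -7.3046 °C

T_out = -7.30 °C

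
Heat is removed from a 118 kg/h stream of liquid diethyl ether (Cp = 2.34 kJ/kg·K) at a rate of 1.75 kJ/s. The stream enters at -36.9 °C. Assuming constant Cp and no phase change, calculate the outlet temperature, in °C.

Q = 1.75 kJ/s = 6300 kJ/h
ΔT = Q/(ṁ·Cp) = 6300/(118×2.34) = 22.816 K
T_out = -36.9 − 22.816 = -59.716 °C

T_out = -59.7 °C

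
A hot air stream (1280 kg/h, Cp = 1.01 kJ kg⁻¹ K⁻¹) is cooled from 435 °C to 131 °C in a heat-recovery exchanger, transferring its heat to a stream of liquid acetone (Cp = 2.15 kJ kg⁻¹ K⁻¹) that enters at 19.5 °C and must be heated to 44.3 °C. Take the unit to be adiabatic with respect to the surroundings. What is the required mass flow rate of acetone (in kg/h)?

ṁ_c = 7370 kg/h

Heat released by hot stream: Q = 1280 × 1.01 × (435 − 131) = 393010 kJ/h
Energy balance on cold side (adiabatic exchanger): Q = ṁ_c·Cp_c·(T_c,out − T_c,in)
ṁ_c = 393010 / [2.15 × (44.3 − 19.5)] = 7370.8 kg/h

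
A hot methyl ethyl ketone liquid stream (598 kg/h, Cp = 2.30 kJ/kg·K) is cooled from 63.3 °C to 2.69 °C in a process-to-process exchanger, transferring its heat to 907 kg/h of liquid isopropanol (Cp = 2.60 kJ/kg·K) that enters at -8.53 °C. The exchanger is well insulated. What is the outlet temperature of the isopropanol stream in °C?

Heat released by hot stream: Q = 598 × 2.30 × (63.3 − 2.69) = 83363 kJ/h
Energy balance on cold side (adiabatic exchanger): Q = ṁ_c·Cp_c·(T_c,out − T_c,in)
T_c,out = -8.53 + 83363/(907 × 2.60) = 26.82 °C

T_c,out = 26.8 °C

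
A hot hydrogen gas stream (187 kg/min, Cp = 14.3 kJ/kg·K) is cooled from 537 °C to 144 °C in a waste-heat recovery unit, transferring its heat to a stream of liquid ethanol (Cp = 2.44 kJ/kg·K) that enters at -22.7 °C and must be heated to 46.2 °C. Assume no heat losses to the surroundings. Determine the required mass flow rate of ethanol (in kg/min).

Heat released by hot stream: Q = 187 × 14.3 × (537 − 144) = 1.0509e+06 kJ/min
Energy balance on cold side (adiabatic exchanger): Q = ṁ_c·Cp_c·(T_c,out − T_c,in)
ṁ_c = 1.0509e+06 / [2.44 × (46.2 − -22.7)] = 6251.2 kg/min

ṁ_c = 6250 kg/min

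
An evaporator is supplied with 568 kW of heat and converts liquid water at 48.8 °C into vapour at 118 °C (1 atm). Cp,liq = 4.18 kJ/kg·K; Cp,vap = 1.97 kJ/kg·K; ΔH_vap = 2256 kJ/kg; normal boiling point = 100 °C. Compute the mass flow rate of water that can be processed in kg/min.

Δh = 4.18×(100−48.8) + 2256 + 1.97×(118−100) = 2505.5 kJ/kg
Q = 568 kW = 568 kJ/s = 34080 kJ/min
ṁ = Q/Δh = 34080 / 2505.5 = 13.602 kg/min

ṁ = 13.6 kg/min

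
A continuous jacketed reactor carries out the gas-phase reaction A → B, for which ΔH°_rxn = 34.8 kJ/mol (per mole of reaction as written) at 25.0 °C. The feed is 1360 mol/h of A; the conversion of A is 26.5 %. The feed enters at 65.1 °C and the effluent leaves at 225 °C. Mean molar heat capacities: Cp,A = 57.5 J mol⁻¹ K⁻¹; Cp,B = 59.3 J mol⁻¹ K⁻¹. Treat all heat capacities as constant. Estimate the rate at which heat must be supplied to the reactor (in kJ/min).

Q_in = 420 kJ/min

Extent of reaction ξ = 0.265 × 1360 = 360.4 mol/h
Reaction term: ξ·ΔH°_rxn = 360.4 × 34.8 = 12542 kJ/h
Sensible, feed 65.1→25 °C: -3135.8 kJ/h
Outlet flows (mol/h): A 999.6, B 360.4
Sensible, products 25→225 °C: 15770 kJ/h
Q = ΔH = 25176 kJ/h = 6.9933 kW
Heat supplied = 419.6 kJ/min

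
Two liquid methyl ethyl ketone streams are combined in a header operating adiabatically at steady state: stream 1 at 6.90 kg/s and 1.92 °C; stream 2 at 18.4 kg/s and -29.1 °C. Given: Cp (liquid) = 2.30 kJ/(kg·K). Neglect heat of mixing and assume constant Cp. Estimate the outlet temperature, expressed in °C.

T_out = -20.6 °C

Energy balance with Q = 0: Σ ṁᵢCp,ᵢ(T_out − Tᵢ) = 0
T_out = Σ ṁᵢCp,ᵢTᵢ / Σ ṁᵢCp,ᵢ
      = -1201 / 58.19 = -20.64 °C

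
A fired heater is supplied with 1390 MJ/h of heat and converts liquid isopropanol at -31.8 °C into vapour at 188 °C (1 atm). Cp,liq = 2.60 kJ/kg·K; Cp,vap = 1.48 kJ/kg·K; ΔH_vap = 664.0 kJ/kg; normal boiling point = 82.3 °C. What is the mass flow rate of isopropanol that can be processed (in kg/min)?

ṁ = 20.7 kg/min

Δh = 2.60×(82.3−-31.8) + 664.0 + 1.48×(188−82.3) = 1117.1 kJ/kg
Q = 1390 MJ/h = 386.11 kJ/s = 23167 kJ/min
ṁ = Q/Δh = 23167 / 1117.1 = 20.738 kg/min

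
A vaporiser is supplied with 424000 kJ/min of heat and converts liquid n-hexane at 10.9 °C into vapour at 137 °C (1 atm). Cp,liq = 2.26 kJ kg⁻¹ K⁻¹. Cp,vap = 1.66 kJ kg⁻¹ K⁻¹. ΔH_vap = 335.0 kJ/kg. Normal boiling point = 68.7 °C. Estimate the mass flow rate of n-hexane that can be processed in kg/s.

ṁ = 12.2 kg/s

Δh = 2.26×(68.7−10.9) + 335.0 + 1.66×(137−68.7) = 579.01 kJ/kg
Q = 424000 kJ/min = 7066.7 kJ/s = 7066.7 kJ/s
ṁ = Q/Δh = 7066.7 / 579.01 = 12.205 kg/s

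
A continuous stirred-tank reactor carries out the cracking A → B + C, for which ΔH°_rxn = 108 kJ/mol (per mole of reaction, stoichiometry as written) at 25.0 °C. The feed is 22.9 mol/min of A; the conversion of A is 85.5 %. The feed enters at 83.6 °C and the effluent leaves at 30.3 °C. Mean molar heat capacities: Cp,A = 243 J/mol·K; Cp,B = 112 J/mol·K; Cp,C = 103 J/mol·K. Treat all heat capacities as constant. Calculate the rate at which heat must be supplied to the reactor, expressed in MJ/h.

Q_in = 109 MJ/h

Extent of reaction ξ = 0.855 × 22.9 = 19.579 mol/min
Reaction term: ξ·ΔH°_rxn = 19.579 × 108 = 2114.6 kJ/min
Sensible, feed 83.6→25 °C: -326.09 kJ/min
Outlet flows (mol/min): A 3.3205, B 19.579, C 19.579
Sensible, products 25→30.3 °C: 26.587 kJ/min
Q = ΔH = 1815.1 kJ/min = 30.251 kW
Heat supplied = 108.9 MJ/h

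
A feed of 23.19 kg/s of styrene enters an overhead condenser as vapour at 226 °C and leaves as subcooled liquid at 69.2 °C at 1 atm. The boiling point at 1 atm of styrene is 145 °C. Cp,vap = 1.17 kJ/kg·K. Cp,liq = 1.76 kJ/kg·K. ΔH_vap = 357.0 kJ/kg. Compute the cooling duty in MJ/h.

vapour 226→145 °C: -94.77 kJ/kg
condensation at 145 °C: -357 kJ/kg
liquid 145→69.2 °C: -133.41 kJ/kg
Δh = -94.77 + -357 + -133.41 = -585.18 kJ/kg
Q = ṁ·Δh = 23.19 kg/s × -585.18 kJ/kg = -13570 kJ/s
|Q| = 13570 kW = 48853 MJ/h

Q_c = 48900 MJ/h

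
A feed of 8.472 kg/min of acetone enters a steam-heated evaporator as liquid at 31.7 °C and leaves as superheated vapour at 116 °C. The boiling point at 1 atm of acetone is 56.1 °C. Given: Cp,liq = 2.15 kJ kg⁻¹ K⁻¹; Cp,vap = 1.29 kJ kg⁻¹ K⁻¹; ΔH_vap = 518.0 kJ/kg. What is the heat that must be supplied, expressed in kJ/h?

liquid 31.7→56.1 °C: 52.46 kJ/kg
vaporisation at 56.1 °C: 518 kJ/kg
vapour 56.1→116 °C: 77.271 kJ/kg
Δh = 52.46 + 518 + 77.271 = 647.73 kJ/kg
Q = ṁ·Δh = 8.472 kg/min × 647.73 kJ/kg = 5487.6 kJ/min
|Q| = 91.46 kW = 329250 kJ/h

Q = 329000 kJ/h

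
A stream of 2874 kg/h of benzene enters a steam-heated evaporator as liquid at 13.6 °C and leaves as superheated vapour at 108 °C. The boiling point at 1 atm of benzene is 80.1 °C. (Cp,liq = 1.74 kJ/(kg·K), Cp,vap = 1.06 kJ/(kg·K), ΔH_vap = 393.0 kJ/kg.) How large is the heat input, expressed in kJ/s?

Q = 430 kJ/s

liquid 13.6→80.1 °C: 115.71 kJ/kg
vaporisation at 80.1 °C: 393 kJ/kg
vapour 80.1→108 °C: 29.574 kJ/kg
Δh = 115.71 + 393 + 29.574 = 538.28 kJ/kg
Q = ṁ·Δh = 2874 kg/h × 538.28 kJ/kg = 1.547e+06 kJ/h
|Q| = 429.73 kW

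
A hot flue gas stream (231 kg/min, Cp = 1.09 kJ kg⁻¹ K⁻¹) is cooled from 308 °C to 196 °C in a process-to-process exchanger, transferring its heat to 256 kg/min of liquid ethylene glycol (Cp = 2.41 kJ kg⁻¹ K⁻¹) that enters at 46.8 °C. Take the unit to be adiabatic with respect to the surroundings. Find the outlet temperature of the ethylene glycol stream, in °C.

T_c,out = 92.5 °C

Heat released by hot stream: Q = 231 × 1.09 × (308 − 196) = 28200 kJ/min
Energy balance on cold side (adiabatic exchanger): Q = ṁ_c·Cp_c·(T_c,out − T_c,in)
T_c,out = 46.8 + 28200/(256 × 2.41) = 92.509 °C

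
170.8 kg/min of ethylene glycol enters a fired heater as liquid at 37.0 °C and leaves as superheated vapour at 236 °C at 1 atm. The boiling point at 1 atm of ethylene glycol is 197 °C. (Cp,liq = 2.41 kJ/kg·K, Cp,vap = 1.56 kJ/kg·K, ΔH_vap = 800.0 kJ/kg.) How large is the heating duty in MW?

Q = 3.55 MW

liquid 37.0→197 °C: 385.6 kJ/kg
vaporisation at 197 °C: 800 kJ/kg
vapour 197→236 °C: 60.84 kJ/kg
Δh = 385.6 + 800 + 60.84 = 1246.4 kJ/kg
Q = ṁ·Δh = 170.8 kg/min × 1246.4 kJ/kg = 212890 kJ/min
|Q| = 3548.2 kW = 3.5482 MW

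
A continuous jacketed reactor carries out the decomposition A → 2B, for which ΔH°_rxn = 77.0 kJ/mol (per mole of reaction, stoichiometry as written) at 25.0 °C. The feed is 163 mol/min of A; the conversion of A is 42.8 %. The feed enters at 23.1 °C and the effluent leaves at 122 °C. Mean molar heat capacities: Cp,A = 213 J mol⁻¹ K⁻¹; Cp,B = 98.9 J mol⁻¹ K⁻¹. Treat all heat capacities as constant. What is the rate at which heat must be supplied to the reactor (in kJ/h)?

Extent of reaction ξ = 0.428 × 163 = 69.764 mol/min
Reaction term: ξ·ΔH°_rxn = 69.764 × 77.0 = 5371.8 kJ/min
Sensible, feed 23.1→25 °C: 65.966 kJ/min
Outlet flows (mol/min): A 93.236, B 139.53
Sensible, products 25→122 °C: 3264.9 kJ/min
Q = ΔH = 8702.7 kJ/min = 145.04 kW
Heat supplied = 522160 kJ/h

Q_in = 522000 kJ/h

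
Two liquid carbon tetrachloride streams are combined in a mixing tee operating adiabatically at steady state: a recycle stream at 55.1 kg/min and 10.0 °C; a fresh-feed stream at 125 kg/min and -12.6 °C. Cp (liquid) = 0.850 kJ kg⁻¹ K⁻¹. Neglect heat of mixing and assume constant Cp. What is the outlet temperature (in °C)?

Adiabatic, steady state ⇒ Σ ṁᵢCp,ᵢ(T_out − Tᵢ) = 0
T_out = Σ ṁᵢCp,ᵢTᵢ / Σ ṁᵢCp,ᵢ
      = -870.4 / 153.09 = -5.6857 °C

T_out = -5.69 °C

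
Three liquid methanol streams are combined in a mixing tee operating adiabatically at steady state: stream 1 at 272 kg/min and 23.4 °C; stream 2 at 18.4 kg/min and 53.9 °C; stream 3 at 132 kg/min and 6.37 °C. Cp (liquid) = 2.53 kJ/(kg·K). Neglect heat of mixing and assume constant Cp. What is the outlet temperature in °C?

T_out = 19.4 °C

No heat crosses the boundary, so H_out = H_in.
T_out = Σ ṁᵢCp,ᵢTᵢ / Σ ṁᵢCp,ᵢ
      = 20739 / 1068.7 = 19.407 °C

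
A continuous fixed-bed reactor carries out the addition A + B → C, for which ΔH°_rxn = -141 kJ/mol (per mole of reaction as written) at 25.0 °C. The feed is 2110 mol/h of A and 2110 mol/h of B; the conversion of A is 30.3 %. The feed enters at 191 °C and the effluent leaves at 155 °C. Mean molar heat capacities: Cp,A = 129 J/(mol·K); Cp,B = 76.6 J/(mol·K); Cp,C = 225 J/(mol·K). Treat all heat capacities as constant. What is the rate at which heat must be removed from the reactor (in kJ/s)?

Q_out = 28.9 kJ/s

Extent of reaction ξ = 0.303 × 2110 = 639.33 mol/h
Reaction term: ξ·ΔH°_rxn = 639.33 × -141 = -90146 kJ/h
Sensible, feed 191→25 °C: -72013 kJ/h
Outlet flows (mol/h): A 1470.7, B 1470.7, C 639.33
Sensible, products 25→155 °C: 58008 kJ/h
Q = ΔH = -104150 kJ/h = -28.931 kW
Heat removed = 28.931 kJ/s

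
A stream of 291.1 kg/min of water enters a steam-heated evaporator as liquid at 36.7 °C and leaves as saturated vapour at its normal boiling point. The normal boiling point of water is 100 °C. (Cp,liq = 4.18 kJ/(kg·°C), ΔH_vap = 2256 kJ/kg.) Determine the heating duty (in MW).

Q = 12.2 MW

liquid 36.7→100 °C: 264.59 kJ/kg
vaporisation at 100 °C: 2256 kJ/kg
Δh = 264.59 + 2256 = 2520.6 kJ/kg
Q = ṁ·Δh = 291.1 kg/min × 2520.6 kJ/kg = 733740 kJ/min
|Q| = 12229 kW = 12.229 MW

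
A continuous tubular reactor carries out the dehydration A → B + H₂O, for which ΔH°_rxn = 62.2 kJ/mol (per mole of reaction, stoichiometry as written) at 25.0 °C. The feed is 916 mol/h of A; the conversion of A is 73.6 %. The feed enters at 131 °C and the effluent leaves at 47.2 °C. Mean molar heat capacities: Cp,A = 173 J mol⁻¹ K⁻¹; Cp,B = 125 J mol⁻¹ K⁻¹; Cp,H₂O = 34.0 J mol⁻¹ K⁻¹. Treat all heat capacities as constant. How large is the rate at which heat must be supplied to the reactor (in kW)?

Extent of reaction ξ = 0.736 × 916 = 674.18 mol/h
Reaction term: ξ·ΔH°_rxn = 674.18 × 62.2 = 41934 kJ/h
Sensible, feed 131→25 °C: -16798 kJ/h
Outlet flows (mol/h): A 241.82, B 674.18, H₂O 674.18
Sensible, products 25→47.2 °C: 3308.5 kJ/h
Q = ΔH = 28445 kJ/h = 7.9013 kW
Heat supplied = 7.9013 kW

Q_in = 7.90 kW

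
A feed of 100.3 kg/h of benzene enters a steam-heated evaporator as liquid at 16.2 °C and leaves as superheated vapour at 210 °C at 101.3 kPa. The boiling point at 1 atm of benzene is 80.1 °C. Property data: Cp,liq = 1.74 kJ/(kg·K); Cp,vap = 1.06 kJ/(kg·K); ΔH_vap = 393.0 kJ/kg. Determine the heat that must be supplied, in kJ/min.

liquid 16.2→80.1 °C: 111.19 kJ/kg
vaporisation at 80.1 °C: 393 kJ/kg
vapour 80.1→210 °C: 137.69 kJ/kg
Δh = 111.19 + 393 + 137.69 = 641.88 kJ/kg
Q = ṁ·Δh = 100.3 kg/h × 641.88 kJ/kg = 64381 kJ/h
|Q| = 17.883 kW = 1073 kJ/min

Q = 1070 kJ/min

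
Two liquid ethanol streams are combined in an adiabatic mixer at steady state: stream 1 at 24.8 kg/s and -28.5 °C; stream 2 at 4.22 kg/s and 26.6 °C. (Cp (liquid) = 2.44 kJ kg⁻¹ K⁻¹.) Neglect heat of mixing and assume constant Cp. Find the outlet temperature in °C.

Adiabatic, steady state ⇒ Σ ṁᵢCp,ᵢ(T_out − Tᵢ) = 0
T_out = Σ ṁᵢCp,ᵢTᵢ / Σ ṁᵢCp,ᵢ
      = -1450.7 / 70.809 = -20.488 °C

T_out = -20.5 °C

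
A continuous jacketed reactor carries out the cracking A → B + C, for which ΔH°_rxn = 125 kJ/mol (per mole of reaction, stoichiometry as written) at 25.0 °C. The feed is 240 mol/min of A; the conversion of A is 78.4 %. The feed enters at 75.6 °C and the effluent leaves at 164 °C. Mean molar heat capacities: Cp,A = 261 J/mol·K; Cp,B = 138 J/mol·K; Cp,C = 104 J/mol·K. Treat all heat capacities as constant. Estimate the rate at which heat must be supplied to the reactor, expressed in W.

Extent of reaction ξ = 0.784 × 240 = 188.16 mol/min
Reaction term: ξ·ΔH°_rxn = 188.16 × 125 = 23520 kJ/min
Sensible, feed 75.6→25 °C: -3169.6 kJ/min
Outlet flows (mol/min): A 51.84, B 188.16, C 188.16
Sensible, products 25→164 °C: 8210 kJ/min
Q = ΔH = 28560 kJ/min = 476.01 kW
Heat supplied = 476010 W

Q_in = 476000 W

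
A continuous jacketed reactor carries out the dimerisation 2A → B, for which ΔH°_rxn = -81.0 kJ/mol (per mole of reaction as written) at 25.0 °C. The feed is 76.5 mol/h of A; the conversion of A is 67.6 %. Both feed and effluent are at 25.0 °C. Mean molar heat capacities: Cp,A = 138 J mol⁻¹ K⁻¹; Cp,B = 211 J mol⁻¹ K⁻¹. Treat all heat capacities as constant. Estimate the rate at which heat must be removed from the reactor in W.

Extent of reaction ξ = 0.676 × 76.5 / 2 = 25.857 mol/h
Reaction term: ξ·ΔH°_rxn = 25.857 × -81.0 = -2094.4 kJ/h
Q = ΔH = -2094.4 kJ/h = -0.58178 kW
Heat removed = 581.78 W

Q_out = 582 W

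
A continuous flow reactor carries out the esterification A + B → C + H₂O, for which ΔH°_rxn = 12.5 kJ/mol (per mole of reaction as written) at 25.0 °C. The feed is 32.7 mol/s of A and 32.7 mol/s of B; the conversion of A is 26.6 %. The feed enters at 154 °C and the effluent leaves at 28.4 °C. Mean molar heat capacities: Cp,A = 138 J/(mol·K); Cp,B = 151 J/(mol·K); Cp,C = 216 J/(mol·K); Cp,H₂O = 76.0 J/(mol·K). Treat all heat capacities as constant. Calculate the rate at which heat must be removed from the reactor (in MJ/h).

Extent of reaction ξ = 0.266 × 32.7 = 8.6982 mol/s
Reaction term: ξ·ΔH°_rxn = 8.6982 × 12.5 = 108.73 kJ/s
Sensible, feed 154→25 °C: -1219.1 kJ/s
Outlet flows (mol/s): A 24.002, B 24.002, C 8.6982, H₂O 8.6982
Sensible, products 25→28.4 °C: 32.22 kJ/s
Q = ΔH = -1078.1 kJ/s = -1078.1 kW
Heat removed = 3881.3 MJ/h

Q_out = 3880 MJ/h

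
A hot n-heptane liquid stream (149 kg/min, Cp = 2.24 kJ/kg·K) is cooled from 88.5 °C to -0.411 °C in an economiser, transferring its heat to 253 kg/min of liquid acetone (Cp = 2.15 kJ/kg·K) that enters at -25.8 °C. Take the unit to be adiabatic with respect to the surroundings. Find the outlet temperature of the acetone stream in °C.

Heat released by hot stream: Q = 149 × 2.24 × (88.5 − -0.411) = 29675 kJ/min
Energy balance on cold side (adiabatic exchanger): Q = ṁ_c·Cp_c·(T_c,out − T_c,in)
T_c,out = -25.8 + 29675/(253 × 2.15) = 28.755 °C

T_c,out = 28.8 °C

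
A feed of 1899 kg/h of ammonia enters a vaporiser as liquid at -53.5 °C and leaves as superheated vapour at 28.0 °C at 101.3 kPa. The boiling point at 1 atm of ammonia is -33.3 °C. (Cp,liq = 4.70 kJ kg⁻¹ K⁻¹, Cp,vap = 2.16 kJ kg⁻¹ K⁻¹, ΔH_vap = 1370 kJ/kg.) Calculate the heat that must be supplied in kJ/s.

Q = 843 kJ/s

liquid -53.5→-33.3 °C: 94.94 kJ/kg
vaporisation at -33.3 °C: 1370 kJ/kg
vapour -33.3→28.0 °C: 132.41 kJ/kg
Δh = 94.94 + 1370 + 132.41 = 1597.3 kJ/kg
Q = ṁ·Δh = 1899 kg/h × 1597.3 kJ/kg = 3.0334e+06 kJ/h
|Q| = 842.6 kW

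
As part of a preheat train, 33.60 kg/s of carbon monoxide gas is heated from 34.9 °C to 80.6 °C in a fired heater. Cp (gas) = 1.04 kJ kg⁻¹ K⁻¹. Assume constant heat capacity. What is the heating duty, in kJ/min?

Q = ṁ·Cp·ΔT = 33.60 × 1.04 × (80.6 − 34.9) = 1596.9 kJ/s
Heating duty = 95816 kJ/min

Q = 95800 kJ/min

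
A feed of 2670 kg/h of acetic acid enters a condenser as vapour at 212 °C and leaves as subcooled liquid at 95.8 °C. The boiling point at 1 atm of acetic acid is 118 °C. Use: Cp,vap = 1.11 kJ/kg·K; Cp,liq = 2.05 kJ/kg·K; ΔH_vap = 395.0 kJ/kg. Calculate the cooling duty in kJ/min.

vapour 212→118 °C: -104.34 kJ/kg
condensation at 118 °C: -395 kJ/kg
liquid 118→95.8 °C: -45.51 kJ/kg
Δh = -104.34 + -395 + -45.51 = -544.85 kJ/kg
Q = ṁ·Δh = 2670 kg/h × -544.85 kJ/kg = -1.4547e+06 kJ/h
|Q| = 404.1 kW = 24246 kJ/min

Q_c = 24200 kJ/min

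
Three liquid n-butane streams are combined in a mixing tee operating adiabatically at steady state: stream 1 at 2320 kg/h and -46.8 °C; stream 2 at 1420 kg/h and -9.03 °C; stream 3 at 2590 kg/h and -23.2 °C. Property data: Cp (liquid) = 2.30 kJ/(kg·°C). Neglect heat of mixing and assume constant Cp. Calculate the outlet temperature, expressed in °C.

Adiabatic, steady state ⇒ Σ ṁᵢCp,ᵢ(T_out − Tᵢ) = 0
T_out = Σ ṁᵢCp,ᵢTᵢ / Σ ṁᵢCp,ᵢ
      = -417420 / 14559 = -28.671 °C

T_out = -28.7 °C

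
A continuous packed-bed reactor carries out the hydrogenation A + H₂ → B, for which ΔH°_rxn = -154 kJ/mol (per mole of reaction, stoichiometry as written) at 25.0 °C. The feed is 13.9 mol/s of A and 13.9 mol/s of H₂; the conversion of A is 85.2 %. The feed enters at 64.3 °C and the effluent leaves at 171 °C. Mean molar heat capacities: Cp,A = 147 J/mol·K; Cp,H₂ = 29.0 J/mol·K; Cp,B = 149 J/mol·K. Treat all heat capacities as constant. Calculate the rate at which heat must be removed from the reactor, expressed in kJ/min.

Q_out = 96600 kJ/min

Extent of reaction ξ = 0.852 × 13.9 = 11.843 mol/s
Reaction term: ξ·ΔH°_rxn = 11.843 × -154 = -1823.8 kJ/s
Sensible, feed 64.3→25 °C: -96.144 kJ/s
Outlet flows (mol/s): A 2.0572, H₂ 2.0572, B 11.843
Sensible, products 25→171 °C: 310.49 kJ/s
Q = ΔH = -1609.4 kJ/s = -1609.4 kW
Heat removed = 96567 kJ/min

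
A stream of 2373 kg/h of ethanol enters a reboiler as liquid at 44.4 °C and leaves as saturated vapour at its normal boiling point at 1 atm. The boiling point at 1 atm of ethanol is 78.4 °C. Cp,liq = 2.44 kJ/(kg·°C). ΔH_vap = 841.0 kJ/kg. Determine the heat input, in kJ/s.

Q = 609 kJ/s

liquid 44.4→78.4 °C: 82.96 kJ/kg
vaporisation at 78.4 °C: 841 kJ/kg
Δh = 82.96 + 841 = 923.96 kJ/kg
Q = ṁ·Δh = 2373 kg/h × 923.96 kJ/kg = 2.1926e+06 kJ/h
|Q| = 609.04 kW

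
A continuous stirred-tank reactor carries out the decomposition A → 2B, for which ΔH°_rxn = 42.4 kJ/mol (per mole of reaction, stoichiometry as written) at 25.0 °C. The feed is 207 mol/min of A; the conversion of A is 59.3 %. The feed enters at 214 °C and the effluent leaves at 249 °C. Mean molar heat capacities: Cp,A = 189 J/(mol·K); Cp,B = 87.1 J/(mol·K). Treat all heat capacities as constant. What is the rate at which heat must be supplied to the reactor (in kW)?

Q_in = 103 kW

Extent of reaction ξ = 0.593 × 207 = 122.75 mol/min
Reaction term: ξ·ΔH°_rxn = 122.75 × 42.4 = 5204.6 kJ/min
Sensible, feed 214→25 °C: -7394.2 kJ/min
Outlet flows (mol/min): A 84.249, B 245.5
Sensible, products 25→249 °C: 8356.6 kJ/min
Q = ΔH = 6167 kJ/min = 102.78 kW
Heat supplied = 102.78 kW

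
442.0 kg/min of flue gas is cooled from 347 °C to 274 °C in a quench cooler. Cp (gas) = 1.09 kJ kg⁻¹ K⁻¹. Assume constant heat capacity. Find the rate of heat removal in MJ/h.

Q = ṁ·Cp·ΔT = 442.0 × 1.09 × (274 − 347) = -35170 kJ/min
Converting: 35170 / 60 s = 586.17 kW
Cooling duty = 2110.2 MJ/h

Q_c = 2110 MJ/h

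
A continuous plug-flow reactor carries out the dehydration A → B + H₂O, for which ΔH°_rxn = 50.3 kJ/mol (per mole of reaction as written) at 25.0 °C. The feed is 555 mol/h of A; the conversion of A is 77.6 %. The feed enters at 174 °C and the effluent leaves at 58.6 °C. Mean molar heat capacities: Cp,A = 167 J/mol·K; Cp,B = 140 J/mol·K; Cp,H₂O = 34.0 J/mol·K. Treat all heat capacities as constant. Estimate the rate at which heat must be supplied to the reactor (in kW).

Extent of reaction ξ = 0.776 × 555 = 430.68 mol/h
Reaction term: ξ·ΔH°_rxn = 430.68 × 50.3 = 21663 kJ/h
Sensible, feed 174→25 °C: -13810 kJ/h
Outlet flows (mol/h): A 124.32, B 430.68, H₂O 430.68
Sensible, products 25→58.6 °C: 3215.5 kJ/h
Q = ΔH = 11069 kJ/h = 3.0746 kW
Heat supplied = 3.0746 kW

Q_in = 3.07 kW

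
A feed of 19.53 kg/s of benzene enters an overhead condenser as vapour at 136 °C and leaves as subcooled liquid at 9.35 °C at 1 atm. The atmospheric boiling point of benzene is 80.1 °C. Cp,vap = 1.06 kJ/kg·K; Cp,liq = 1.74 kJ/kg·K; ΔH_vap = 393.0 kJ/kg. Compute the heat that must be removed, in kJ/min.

vapour 136→80.1 °C: -59.254 kJ/kg
condensation at 80.1 °C: -393 kJ/kg
liquid 80.1→9.35 °C: -123.11 kJ/kg
Δh = -59.254 + -393 + -123.11 = -575.36 kJ/kg
Q = ṁ·Δh = 19.53 kg/s × -575.36 kJ/kg = -11237 kJ/s
|Q| = 11237 kW = 674210 kJ/min

Q_c = 674000 kJ/min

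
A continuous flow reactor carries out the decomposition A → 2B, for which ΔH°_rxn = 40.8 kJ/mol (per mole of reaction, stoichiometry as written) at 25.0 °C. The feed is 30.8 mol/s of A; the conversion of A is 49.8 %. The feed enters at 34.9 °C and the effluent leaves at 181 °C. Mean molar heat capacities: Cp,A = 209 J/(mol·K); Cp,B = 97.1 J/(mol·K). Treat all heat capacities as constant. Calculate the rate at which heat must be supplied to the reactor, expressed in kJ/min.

Q_in = 91900 kJ/min

Extent of reaction ξ = 0.498 × 30.8 = 15.338 mol/s
Reaction term: ξ·ΔH°_rxn = 15.338 × 40.8 = 625.81 kJ/s
Sensible, feed 34.9→25 °C: -63.728 kJ/s
Outlet flows (mol/s): A 15.462, B 30.677
Sensible, products 25→181 °C: 968.79 kJ/s
Q = ΔH = 1530.9 kJ/s = 1530.9 kW
Heat supplied = 91852 kJ/min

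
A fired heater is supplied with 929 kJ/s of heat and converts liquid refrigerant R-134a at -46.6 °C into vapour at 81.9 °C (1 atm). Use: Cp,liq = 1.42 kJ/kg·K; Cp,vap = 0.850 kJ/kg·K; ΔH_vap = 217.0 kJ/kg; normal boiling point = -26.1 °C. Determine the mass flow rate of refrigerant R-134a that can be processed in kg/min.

ṁ = 165 kg/min

Δh = 1.42×(-26.1−-46.6) + 217.0 + 0.850×(81.9−-26.1) = 337.91 kJ/kg
Q = 929 kJ/s = 929 kJ/s = 55740 kJ/min
ṁ = Q/Δh = 55740 / 337.91 = 164.96 kg/min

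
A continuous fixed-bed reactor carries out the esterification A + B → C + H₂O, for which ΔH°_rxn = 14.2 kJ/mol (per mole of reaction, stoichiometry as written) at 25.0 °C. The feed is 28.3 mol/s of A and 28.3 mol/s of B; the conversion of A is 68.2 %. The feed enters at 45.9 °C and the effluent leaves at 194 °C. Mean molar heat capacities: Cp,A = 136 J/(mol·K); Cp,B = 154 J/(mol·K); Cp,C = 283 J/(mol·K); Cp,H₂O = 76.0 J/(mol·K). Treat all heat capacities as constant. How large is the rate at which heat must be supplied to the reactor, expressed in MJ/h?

Q_in = 6170 MJ/h

Extent of reaction ξ = 0.682 × 28.3 = 19.301 mol/s
Reaction term: ξ·ΔH°_rxn = 19.301 × 14.2 = 274.07 kJ/s
Sensible, feed 45.9→25 °C: -171.53 kJ/s
Outlet flows (mol/s): A 8.9994, B 8.9994, C 19.301, H₂O 19.301
Sensible, products 25→194 °C: 1612 kJ/s
Q = ΔH = 1714.6 kJ/s = 1714.6 kW
Heat supplied = 6172.5 MJ/h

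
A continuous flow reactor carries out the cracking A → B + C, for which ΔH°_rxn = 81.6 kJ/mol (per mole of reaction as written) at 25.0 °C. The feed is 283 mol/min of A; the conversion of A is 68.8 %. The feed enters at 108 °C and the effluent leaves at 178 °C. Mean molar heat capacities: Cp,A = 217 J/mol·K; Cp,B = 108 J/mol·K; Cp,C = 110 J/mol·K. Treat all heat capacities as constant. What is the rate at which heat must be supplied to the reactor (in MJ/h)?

Extent of reaction ξ = 0.688 × 283 = 194.7 mol/min
Reaction term: ξ·ΔH°_rxn = 194.7 × 81.6 = 15888 kJ/min
Sensible, feed 108→25 °C: -5097.1 kJ/min
Outlet flows (mol/min): A 88.296, B 194.7, C 194.7
Sensible, products 25→178 °C: 9425.7 kJ/min
Q = ΔH = 20216 kJ/min = 336.94 kW
Heat supplied = 1213 MJ/h

Q_in = 1210 MJ/h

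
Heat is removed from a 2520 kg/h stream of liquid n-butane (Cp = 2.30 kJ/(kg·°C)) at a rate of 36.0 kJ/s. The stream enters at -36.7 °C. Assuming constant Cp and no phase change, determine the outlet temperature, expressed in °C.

T_out = -59.1 °C

Q = 36.0 kJ/s = 129600 kJ/h
ΔT = Q/(ṁ·Cp) = 129600/(2520×2.30) = 22.36 K
T_out = -36.7 − 22.36 = -59.06 °C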